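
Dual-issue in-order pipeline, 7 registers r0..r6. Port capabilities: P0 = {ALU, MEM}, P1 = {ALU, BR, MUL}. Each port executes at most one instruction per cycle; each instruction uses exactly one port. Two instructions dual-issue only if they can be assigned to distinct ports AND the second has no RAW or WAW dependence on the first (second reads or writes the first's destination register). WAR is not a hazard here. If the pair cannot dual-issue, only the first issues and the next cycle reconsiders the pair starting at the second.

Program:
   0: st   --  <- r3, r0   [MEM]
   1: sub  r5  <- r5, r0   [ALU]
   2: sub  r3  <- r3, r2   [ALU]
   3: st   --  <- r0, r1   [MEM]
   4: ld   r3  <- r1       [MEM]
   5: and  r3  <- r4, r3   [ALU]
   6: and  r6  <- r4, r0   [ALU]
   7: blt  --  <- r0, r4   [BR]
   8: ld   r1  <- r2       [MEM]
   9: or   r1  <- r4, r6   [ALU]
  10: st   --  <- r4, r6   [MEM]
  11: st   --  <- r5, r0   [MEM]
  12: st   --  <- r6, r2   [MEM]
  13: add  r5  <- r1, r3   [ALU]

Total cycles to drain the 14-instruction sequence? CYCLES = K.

0. st/sub @i0/i1  | pair
1. sub/st @i2/i3  | pair
2. ld @i4  | RAW+WAW r3
3. and/and @i5/i6  | pair
4. blt/ld @i7/i8  | pair
5. or/st @i9/i10  | pair
6. st @i11  | no-port MEM/MEM
7. st/add @i12/i13  | pair

CYCLES = 8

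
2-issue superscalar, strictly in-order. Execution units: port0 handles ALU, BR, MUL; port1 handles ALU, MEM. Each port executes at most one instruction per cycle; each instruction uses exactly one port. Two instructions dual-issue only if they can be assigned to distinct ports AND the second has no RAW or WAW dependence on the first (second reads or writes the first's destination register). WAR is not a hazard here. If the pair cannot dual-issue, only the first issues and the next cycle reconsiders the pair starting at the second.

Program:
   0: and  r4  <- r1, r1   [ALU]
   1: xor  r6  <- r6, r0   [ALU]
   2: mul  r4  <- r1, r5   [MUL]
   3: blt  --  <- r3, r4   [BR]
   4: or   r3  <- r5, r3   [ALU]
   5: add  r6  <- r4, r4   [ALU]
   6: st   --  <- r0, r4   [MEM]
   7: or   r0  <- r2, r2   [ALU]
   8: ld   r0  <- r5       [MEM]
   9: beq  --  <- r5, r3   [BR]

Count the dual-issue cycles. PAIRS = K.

t=0 i0/i1:and+xor ; pair
t=1 i2:mul ; no-port MUL/BR
t=2 i3/i4:blt+or ; pair
t=3 i5/i6:add+st ; pair
t=4 i7:or ; WAW r0
t=5 i8/i9:ld+beq ; pair

PAIRS = 4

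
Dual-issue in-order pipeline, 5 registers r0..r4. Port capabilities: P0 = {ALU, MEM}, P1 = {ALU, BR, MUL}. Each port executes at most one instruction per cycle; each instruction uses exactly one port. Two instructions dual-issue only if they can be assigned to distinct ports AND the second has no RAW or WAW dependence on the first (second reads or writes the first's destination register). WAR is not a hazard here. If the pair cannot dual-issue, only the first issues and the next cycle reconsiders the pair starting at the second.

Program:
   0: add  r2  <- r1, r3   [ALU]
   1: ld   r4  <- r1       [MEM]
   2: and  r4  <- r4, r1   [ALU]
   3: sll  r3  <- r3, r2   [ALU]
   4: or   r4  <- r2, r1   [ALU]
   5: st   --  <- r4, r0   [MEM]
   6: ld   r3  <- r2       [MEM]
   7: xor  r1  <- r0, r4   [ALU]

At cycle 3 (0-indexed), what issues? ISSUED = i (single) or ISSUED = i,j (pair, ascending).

0. add/ld @i0+i1  | dual
1. and/sll @i2+i3  | dual
2. or @i4  | RAW r4
3. st @i5  | no-port MEM/MEM
4. ld/xor @i6+i7  | dual

ISSUED = 5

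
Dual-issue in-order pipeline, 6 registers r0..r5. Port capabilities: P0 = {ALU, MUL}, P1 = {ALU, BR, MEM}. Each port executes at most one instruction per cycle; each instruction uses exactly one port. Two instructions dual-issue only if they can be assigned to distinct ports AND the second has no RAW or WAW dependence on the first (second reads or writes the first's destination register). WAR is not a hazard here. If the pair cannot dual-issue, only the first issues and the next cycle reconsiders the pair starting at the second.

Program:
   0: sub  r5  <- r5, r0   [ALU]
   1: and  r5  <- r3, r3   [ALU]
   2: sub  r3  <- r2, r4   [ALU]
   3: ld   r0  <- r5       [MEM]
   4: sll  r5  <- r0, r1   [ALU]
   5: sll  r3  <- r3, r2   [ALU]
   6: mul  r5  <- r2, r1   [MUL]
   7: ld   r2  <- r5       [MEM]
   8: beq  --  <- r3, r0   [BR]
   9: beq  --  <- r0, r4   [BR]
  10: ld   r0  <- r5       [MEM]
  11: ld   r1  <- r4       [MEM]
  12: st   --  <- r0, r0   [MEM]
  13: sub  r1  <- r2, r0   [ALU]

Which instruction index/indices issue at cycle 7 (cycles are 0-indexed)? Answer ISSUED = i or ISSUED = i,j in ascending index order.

ISSUED = 9

t=0 i0:sub.ALU ; WAW r5
t=1 i1,i2:and.ALU;sub.ALU ; pair
t=2 i3:ld.MEM ; RAW r0
t=3 i4,i5:sll.ALU;sll.ALU ; pair
t=4 i6:mul.MUL ; RAW r5
t=5 i7:ld.MEM ; no-port MEM/BR
t=6 i8:beq.BR ; no-port BR/BR
t=7 i9:beq.BR ; no-port BR/MEM
t=8 i10:ld.MEM ; no-port MEM/MEM
t=9 i11:ld.MEM ; no-port MEM/MEM
t=10 i12,i13:st.MEM;sub.ALU ; pair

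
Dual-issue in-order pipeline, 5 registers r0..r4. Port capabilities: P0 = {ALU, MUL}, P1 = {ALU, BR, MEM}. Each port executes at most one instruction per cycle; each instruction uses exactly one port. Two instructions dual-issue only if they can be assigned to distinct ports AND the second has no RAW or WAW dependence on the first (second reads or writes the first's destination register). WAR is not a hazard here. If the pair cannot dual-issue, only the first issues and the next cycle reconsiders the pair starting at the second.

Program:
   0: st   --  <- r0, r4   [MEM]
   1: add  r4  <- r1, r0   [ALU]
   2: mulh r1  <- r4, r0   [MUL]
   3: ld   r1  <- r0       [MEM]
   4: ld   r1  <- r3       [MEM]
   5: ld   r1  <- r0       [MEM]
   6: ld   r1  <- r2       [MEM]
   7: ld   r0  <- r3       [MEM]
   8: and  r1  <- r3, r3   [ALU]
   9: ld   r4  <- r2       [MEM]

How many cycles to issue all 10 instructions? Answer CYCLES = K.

#0 head=0: st.MEM add.ALU i0&i1 pair
#1 head=2: mulh.MUL i2 WAW r1
#2 head=3: ld.MEM i3 no-port MEM/MEM
#3 head=4: ld.MEM i4 no-port MEM/MEM
#4 head=5: ld.MEM i5 no-port MEM/MEM
#5 head=6: ld.MEM i6 no-port MEM/MEM
#6 head=7: ld.MEM and.ALU i7&i8 pair
#7 head=9: ld.MEM i9 tail

CYCLES = 8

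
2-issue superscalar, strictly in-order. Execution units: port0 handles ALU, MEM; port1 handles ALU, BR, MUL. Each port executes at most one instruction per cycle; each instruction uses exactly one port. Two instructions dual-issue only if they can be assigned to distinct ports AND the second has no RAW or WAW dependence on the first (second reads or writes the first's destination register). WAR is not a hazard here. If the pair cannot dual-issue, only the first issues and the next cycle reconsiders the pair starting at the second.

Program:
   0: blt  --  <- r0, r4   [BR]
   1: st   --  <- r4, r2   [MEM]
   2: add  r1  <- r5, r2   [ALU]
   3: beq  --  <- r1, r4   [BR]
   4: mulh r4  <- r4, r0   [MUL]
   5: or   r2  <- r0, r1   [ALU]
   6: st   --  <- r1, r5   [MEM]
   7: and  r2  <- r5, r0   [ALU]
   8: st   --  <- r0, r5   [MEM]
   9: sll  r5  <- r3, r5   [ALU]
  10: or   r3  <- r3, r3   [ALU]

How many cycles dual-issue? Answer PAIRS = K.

PAIRS = 4

  cy0 -> i0/i1 (blt st) pair
  cy1 -> i2 (add) RAW r1
  cy2 -> i3 (beq) no-port BR/MUL
  cy3 -> i4/i5 (mulh or) pair
  cy4 -> i6/i7 (st and) pair
  cy5 -> i8/i9 (st sll) pair
  cy6 -> i10 (or) tail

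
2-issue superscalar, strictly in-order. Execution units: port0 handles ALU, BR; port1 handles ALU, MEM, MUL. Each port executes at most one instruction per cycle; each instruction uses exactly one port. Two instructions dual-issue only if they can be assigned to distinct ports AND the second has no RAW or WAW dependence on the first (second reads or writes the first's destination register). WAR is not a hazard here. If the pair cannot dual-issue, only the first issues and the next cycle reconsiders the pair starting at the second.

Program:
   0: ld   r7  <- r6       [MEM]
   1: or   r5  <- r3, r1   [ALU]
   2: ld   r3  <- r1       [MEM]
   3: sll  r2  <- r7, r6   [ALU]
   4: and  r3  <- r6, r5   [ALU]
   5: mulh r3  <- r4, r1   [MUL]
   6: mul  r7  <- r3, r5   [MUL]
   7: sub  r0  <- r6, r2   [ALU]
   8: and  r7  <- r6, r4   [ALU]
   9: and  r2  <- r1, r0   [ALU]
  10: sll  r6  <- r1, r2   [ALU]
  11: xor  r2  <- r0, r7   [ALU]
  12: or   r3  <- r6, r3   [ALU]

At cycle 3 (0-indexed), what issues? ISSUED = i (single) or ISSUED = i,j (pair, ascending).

#0 head=0: ld.MEM/or.ALU i0+i1 pair
#1 head=2: ld.MEM/sll.ALU i2+i3 pair
#2 head=4: and.ALU i4 WAW r3
#3 head=5: mulh.MUL i5 no-port MUL/MUL
#4 head=6: mul.MUL/sub.ALU i6+i7 pair
#5 head=8: and.ALU/and.ALU i8+i9 pair
#6 head=10: sll.ALU/xor.ALU i10+i11 pair
#7 head=12: or.ALU i12 tail

ISSUED = 5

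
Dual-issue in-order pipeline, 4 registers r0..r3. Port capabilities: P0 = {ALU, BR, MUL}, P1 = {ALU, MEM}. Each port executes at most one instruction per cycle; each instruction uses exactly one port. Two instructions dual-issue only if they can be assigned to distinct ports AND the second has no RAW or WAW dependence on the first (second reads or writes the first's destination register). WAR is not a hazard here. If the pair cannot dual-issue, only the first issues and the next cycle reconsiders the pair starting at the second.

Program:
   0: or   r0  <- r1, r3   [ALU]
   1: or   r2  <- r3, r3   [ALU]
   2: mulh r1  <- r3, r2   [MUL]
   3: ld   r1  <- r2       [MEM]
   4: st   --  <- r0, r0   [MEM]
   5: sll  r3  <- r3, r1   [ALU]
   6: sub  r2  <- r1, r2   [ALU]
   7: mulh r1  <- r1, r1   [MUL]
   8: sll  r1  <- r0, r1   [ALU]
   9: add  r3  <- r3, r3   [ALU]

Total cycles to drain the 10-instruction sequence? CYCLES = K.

#0 head=0: or.ALU or.ALU i0&i1 dual
#1 head=2: mulh.MUL i2 WAW r1
#2 head=3: ld.MEM i3 no-port MEM/MEM
#3 head=4: st.MEM sll.ALU i4&i5 dual
#4 head=6: sub.ALU mulh.MUL i6&i7 dual
#5 head=8: sll.ALU add.ALU i8&i9 dual

CYCLES = 6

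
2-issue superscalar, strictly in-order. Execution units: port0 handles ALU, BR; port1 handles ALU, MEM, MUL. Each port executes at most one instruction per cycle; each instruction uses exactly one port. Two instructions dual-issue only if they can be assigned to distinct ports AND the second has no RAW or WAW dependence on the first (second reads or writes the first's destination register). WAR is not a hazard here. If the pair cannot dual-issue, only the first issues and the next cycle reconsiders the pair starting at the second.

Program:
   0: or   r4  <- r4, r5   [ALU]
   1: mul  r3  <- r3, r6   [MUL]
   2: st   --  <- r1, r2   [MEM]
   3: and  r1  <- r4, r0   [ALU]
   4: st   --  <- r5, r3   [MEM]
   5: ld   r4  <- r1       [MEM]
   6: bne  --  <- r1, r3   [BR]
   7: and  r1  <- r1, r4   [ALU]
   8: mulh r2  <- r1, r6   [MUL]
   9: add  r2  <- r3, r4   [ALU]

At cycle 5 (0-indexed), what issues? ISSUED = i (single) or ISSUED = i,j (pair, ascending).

ISSUED = 8

c0: i0,i1 or;mul  dual
c1: i2,i3 st;and  dual
c2: i4 st  no-port MEM/MEM
c3: i5,i6 ld;bne  dual
c4: i7 and  RAW r1
c5: i8 mulh  WAW r2
c6: i9 add  tail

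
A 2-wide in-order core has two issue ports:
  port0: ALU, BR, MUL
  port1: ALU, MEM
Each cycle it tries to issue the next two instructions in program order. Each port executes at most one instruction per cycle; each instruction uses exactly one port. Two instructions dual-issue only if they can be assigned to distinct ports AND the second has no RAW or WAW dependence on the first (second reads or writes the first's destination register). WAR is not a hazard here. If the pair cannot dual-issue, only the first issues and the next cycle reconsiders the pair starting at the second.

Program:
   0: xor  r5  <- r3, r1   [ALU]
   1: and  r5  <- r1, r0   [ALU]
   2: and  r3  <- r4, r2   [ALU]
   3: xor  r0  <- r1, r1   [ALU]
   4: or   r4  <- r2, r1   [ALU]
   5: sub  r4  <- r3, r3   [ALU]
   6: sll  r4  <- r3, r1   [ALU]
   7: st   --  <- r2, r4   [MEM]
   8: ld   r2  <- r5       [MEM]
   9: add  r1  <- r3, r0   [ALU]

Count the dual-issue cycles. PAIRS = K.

#0 head=0: xor.ALU i0 WAW r5
#1 head=1: and.ALU+and.ALU i1+i2 2-wide
#2 head=3: xor.ALU+or.ALU i3+i4 2-wide
#3 head=5: sub.ALU i5 WAW r4
#4 head=6: sll.ALU i6 RAW r4
#5 head=7: st.MEM i7 no-port MEM/MEM
#6 head=8: ld.MEM+add.ALU i8+i9 2-wide

PAIRS = 3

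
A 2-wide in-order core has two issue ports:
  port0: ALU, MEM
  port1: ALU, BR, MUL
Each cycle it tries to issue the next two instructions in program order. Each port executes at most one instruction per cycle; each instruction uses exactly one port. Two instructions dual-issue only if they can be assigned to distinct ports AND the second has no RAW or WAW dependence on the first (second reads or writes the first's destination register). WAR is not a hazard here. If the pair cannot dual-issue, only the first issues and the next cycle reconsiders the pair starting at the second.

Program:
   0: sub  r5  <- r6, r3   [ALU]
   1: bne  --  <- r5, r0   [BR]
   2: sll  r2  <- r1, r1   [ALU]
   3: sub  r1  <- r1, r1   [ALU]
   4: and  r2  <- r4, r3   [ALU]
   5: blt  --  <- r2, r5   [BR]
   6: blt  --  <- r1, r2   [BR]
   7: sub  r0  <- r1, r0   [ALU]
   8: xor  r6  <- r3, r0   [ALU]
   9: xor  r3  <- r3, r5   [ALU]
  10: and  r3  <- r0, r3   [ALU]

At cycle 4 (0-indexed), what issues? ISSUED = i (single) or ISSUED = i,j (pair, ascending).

ISSUED = 6,7

[0] i0  sub  -- RAW r5
[1] i1&i2  bne sll  -- pair
[2] i3&i4  sub and  -- pair
[3] i5  blt  -- no-port BR/BR
[4] i6&i7  blt sub  -- pair
[5] i8&i9  xor xor  -- pair
[6] i10  and  -- tail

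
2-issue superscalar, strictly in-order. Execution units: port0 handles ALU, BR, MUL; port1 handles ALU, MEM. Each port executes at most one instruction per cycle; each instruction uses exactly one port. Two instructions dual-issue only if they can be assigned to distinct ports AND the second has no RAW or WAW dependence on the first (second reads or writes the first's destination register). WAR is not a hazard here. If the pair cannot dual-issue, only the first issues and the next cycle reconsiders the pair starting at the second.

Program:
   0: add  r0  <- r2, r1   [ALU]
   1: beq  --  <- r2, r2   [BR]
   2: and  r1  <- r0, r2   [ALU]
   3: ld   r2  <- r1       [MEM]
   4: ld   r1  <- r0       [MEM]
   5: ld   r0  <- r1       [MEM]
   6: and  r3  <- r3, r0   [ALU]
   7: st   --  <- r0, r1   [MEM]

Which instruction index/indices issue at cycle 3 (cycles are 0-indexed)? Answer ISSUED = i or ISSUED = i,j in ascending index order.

ISSUED = 4

t=0 i0+i1:add.ALU;beq.BR ; pair
t=1 i2:and.ALU ; RAW r1
t=2 i3:ld.MEM ; no-port MEM/MEM
t=3 i4:ld.MEM ; no-port MEM/MEM
t=4 i5:ld.MEM ; RAW r0
t=5 i6+i7:and.ALU;st.MEM ; pair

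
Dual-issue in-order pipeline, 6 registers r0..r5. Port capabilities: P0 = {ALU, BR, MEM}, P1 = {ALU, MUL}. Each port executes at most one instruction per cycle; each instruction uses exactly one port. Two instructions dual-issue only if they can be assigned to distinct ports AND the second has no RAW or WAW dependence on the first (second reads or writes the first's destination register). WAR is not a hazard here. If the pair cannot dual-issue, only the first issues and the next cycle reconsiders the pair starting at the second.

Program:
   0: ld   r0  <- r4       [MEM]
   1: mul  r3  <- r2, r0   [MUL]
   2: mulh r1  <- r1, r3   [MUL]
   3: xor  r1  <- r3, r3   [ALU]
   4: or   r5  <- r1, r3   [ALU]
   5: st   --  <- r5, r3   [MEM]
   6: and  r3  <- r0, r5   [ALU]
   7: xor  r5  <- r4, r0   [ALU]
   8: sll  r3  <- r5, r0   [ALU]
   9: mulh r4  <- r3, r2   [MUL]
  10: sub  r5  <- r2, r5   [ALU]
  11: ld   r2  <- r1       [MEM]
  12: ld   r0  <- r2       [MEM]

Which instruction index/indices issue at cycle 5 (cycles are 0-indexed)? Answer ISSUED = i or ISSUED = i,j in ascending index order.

ISSUED = 5,6

[0] i0  ld  -- RAW r0
[1] i1  mul  -- no-port MUL/MUL
[2] i2  mulh  -- WAW r1
[3] i3  xor  -- RAW r1
[4] i4  or  -- RAW r5
[5] i5&i6  st/and  -- 2-wide
[6] i7  xor  -- RAW r5
[7] i8  sll  -- RAW r3
[8] i9&i10  mulh/sub  -- 2-wide
[9] i11  ld  -- no-port MEM/MEM
[10] i12  ld  -- tail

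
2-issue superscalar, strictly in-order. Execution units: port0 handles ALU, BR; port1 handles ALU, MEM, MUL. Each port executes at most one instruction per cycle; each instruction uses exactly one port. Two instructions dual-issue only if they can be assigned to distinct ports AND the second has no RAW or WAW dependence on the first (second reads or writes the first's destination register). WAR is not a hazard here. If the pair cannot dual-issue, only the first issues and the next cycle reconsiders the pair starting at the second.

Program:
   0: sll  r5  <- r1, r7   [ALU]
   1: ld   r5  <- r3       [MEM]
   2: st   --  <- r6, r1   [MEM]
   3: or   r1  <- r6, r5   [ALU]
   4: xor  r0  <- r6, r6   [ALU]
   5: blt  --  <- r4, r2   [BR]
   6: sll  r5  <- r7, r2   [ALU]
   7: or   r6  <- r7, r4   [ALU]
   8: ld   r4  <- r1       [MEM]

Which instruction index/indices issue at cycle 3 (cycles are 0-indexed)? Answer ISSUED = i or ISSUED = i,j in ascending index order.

ISSUED = 4,5

0. sll @i0  | WAW r5
1. ld @i1  | no-port MEM/MEM
2. st;or @i2,i3  | 2-wide
3. xor;blt @i4,i5  | 2-wide
4. sll;or @i6,i7  | 2-wide
5. ld @i8  | tail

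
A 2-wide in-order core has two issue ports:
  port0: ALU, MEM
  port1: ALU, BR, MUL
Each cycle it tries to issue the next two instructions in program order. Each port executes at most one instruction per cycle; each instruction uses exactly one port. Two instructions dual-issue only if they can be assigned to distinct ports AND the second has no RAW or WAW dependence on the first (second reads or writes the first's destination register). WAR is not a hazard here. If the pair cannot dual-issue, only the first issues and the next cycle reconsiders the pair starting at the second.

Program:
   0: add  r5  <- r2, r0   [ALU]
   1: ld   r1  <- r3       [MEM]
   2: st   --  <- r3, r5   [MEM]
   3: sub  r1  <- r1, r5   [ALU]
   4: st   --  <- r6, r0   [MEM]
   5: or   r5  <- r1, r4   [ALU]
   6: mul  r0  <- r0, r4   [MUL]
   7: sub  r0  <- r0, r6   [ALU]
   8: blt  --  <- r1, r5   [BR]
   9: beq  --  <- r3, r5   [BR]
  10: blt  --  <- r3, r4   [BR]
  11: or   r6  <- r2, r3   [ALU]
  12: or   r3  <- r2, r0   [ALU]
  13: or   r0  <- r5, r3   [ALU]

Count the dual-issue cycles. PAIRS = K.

  cy0 -> i0/i1 (add.ALU ld.MEM) 2-wide
  cy1 -> i2/i3 (st.MEM sub.ALU) 2-wide
  cy2 -> i4/i5 (st.MEM or.ALU) 2-wide
  cy3 -> i6 (mul.MUL) RAW+WAW r0
  cy4 -> i7/i8 (sub.ALU blt.BR) 2-wide
  cy5 -> i9 (beq.BR) no-port BR/BR
  cy6 -> i10/i11 (blt.BR or.ALU) 2-wide
  cy7 -> i12 (or.ALU) RAW r3
  cy8 -> i13 (or.ALU) tail

PAIRS = 5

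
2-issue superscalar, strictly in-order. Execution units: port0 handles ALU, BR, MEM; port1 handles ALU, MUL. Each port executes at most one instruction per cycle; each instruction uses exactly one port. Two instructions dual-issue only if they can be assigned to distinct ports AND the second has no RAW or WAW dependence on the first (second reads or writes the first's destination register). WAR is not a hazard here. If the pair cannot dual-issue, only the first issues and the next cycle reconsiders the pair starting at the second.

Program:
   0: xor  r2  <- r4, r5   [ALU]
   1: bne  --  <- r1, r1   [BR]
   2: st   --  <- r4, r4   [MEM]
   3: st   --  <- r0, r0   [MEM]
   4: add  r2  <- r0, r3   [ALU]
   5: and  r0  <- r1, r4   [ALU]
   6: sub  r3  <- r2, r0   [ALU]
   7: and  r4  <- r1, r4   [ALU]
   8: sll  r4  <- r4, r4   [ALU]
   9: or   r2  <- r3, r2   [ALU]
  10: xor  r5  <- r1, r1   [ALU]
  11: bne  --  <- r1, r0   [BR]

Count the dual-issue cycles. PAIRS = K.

PAIRS = 5

0. xor+bne @i0,i1  | pair
1. st @i2  | no-port MEM/MEM
2. st+add @i3,i4  | pair
3. and @i5  | RAW r0
4. sub+and @i6,i7  | pair
5. sll+or @i8,i9  | pair
6. xor+bne @i10,i11  | pair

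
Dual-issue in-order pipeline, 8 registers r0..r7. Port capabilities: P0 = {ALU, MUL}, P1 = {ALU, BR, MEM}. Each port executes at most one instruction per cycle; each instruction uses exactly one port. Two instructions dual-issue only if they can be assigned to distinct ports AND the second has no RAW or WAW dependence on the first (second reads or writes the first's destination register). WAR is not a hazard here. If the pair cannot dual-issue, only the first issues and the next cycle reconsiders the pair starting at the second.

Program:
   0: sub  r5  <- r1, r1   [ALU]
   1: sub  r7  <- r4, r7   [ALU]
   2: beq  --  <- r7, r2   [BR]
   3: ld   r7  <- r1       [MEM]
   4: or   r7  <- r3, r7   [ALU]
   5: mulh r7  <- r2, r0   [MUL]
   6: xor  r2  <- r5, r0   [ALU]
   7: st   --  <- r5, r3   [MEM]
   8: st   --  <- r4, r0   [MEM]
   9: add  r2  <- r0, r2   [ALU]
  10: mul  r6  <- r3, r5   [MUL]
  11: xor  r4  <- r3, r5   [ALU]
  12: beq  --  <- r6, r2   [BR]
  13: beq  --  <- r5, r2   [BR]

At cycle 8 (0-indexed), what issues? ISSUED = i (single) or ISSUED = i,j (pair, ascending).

ISSUED = 12

#0 head=0: sub;sub i0,i1 pair
#1 head=2: beq i2 no-port BR/MEM
#2 head=3: ld i3 RAW+WAW r7
#3 head=4: or i4 WAW r7
#4 head=5: mulh;xor i5,i6 pair
#5 head=7: st i7 no-port MEM/MEM
#6 head=8: st;add i8,i9 pair
#7 head=10: mul;xor i10,i11 pair
#8 head=12: beq i12 no-port BR/BR
#9 head=13: beq i13 tail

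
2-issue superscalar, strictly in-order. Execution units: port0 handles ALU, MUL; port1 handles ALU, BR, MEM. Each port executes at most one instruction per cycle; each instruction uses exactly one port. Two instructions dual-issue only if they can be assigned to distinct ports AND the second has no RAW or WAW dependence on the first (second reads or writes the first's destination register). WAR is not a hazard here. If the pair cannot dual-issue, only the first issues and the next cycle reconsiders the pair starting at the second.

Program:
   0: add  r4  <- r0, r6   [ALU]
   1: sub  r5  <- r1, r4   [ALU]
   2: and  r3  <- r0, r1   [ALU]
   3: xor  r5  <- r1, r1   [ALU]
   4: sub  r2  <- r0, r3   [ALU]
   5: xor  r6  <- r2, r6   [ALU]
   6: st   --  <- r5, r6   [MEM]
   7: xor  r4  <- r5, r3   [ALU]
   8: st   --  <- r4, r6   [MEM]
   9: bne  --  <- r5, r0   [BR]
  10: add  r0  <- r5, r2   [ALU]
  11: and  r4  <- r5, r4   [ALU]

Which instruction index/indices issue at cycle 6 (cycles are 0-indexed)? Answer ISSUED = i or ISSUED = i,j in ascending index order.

ISSUED = 9,10

[0] i0  add  -- RAW r4
[1] i1,i2  sub;and  -- 2-wide
[2] i3,i4  xor;sub  -- 2-wide
[3] i5  xor  -- RAW r6
[4] i6,i7  st;xor  -- 2-wide
[5] i8  st  -- no-port MEM/BR
[6] i9,i10  bne;add  -- 2-wide
[7] i11  and  -- tail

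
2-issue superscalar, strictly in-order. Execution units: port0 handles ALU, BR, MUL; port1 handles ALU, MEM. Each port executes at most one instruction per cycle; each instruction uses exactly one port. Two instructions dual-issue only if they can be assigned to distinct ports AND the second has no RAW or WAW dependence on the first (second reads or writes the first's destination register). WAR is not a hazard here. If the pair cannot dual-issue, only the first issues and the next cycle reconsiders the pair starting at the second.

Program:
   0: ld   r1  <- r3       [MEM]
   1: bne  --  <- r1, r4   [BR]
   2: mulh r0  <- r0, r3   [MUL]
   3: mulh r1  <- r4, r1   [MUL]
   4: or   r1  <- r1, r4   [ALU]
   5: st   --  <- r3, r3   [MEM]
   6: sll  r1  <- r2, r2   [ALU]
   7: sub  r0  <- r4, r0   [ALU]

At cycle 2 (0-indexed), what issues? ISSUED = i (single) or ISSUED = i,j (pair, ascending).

#0 head=0: ld.MEM i0 RAW r1
#1 head=1: bne.BR i1 no-port BR/MUL
#2 head=2: mulh.MUL i2 no-port MUL/MUL
#3 head=3: mulh.MUL i3 RAW+WAW r1
#4 head=4: or.ALU st.MEM i4&i5 dual
#5 head=6: sll.ALU sub.ALU i6&i7 dual

ISSUED = 2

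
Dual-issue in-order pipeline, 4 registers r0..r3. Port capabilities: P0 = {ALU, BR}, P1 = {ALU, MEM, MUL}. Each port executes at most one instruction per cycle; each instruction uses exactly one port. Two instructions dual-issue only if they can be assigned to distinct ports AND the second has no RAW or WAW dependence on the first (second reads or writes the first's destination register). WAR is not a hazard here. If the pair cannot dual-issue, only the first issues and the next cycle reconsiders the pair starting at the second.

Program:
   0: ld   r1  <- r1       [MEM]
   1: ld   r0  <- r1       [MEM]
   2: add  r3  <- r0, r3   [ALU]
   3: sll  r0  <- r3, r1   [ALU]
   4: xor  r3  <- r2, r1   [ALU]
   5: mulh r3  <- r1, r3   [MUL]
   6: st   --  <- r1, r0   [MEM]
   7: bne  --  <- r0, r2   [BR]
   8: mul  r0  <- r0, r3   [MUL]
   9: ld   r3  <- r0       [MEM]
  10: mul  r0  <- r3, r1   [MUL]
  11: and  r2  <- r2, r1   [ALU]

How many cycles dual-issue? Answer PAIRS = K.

  cy0 -> i0 (ld) no-port MEM/MEM
  cy1 -> i1 (ld) RAW r0
  cy2 -> i2 (add) RAW r3
  cy3 -> i3+i4 (sll;xor) dual
  cy4 -> i5 (mulh) no-port MUL/MEM
  cy5 -> i6+i7 (st;bne) dual
  cy6 -> i8 (mul) no-port MUL/MEM
  cy7 -> i9 (ld) no-port MEM/MUL
  cy8 -> i10+i11 (mul;and) dual

PAIRS = 3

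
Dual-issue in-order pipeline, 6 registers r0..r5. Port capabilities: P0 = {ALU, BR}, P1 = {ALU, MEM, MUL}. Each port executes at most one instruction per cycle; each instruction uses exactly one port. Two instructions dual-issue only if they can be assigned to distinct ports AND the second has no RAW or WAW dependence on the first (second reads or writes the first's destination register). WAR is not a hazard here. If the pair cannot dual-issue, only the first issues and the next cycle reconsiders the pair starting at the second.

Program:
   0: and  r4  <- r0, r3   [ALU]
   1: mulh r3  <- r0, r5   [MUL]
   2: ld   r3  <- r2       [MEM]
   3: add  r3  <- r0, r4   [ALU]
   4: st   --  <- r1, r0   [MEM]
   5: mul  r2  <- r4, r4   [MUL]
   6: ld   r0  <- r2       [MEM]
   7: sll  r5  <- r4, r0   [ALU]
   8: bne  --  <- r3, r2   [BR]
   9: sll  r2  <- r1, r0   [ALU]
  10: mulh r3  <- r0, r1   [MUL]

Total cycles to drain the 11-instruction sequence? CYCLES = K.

  cy0 -> i0&i1 (and/mulh) 2-wide
  cy1 -> i2 (ld) WAW r3
  cy2 -> i3&i4 (add/st) 2-wide
  cy3 -> i5 (mul) no-port MUL/MEM
  cy4 -> i6 (ld) RAW r0
  cy5 -> i7&i8 (sll/bne) 2-wide
  cy6 -> i9&i10 (sll/mulh) 2-wide

CYCLES = 7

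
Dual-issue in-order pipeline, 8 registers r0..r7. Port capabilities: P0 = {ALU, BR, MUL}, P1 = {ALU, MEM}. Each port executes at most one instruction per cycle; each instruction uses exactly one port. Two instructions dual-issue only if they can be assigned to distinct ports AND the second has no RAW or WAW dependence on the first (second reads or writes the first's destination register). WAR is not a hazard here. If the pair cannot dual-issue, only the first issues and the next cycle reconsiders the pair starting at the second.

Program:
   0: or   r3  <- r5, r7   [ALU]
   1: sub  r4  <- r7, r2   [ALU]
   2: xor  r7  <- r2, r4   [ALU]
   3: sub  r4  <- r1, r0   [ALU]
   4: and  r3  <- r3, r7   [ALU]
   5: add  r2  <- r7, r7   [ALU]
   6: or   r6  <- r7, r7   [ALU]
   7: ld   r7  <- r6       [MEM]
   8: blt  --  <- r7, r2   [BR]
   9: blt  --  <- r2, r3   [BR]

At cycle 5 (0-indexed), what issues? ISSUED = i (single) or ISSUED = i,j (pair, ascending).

#0 head=0: or/sub i0+i1 pair
#1 head=2: xor/sub i2+i3 pair
#2 head=4: and/add i4+i5 pair
#3 head=6: or i6 RAW r6
#4 head=7: ld i7 RAW r7
#5 head=8: blt i8 no-port BR/BR
#6 head=9: blt i9 tail

ISSUED = 8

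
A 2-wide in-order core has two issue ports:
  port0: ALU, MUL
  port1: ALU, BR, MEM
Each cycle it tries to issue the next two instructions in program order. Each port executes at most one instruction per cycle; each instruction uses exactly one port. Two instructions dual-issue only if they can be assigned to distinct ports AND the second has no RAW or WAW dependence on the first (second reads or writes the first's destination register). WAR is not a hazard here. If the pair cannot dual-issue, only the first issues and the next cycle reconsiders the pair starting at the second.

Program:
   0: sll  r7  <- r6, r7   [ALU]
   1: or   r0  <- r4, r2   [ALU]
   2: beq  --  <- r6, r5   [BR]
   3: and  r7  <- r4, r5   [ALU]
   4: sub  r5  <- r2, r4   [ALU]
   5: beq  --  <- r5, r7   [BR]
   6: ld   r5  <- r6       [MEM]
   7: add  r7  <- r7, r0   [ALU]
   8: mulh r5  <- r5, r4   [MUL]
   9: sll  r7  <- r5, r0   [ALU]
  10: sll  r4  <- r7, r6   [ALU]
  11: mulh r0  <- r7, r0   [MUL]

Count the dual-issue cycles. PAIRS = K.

PAIRS = 4

t=0 i0&i1:sll.ALU or.ALU ; pair
t=1 i2&i3:beq.BR and.ALU ; pair
t=2 i4:sub.ALU ; RAW r5
t=3 i5:beq.BR ; no-port BR/MEM
t=4 i6&i7:ld.MEM add.ALU ; pair
t=5 i8:mulh.MUL ; RAW r5
t=6 i9:sll.ALU ; RAW r7
t=7 i10&i11:sll.ALU mulh.MUL ; pair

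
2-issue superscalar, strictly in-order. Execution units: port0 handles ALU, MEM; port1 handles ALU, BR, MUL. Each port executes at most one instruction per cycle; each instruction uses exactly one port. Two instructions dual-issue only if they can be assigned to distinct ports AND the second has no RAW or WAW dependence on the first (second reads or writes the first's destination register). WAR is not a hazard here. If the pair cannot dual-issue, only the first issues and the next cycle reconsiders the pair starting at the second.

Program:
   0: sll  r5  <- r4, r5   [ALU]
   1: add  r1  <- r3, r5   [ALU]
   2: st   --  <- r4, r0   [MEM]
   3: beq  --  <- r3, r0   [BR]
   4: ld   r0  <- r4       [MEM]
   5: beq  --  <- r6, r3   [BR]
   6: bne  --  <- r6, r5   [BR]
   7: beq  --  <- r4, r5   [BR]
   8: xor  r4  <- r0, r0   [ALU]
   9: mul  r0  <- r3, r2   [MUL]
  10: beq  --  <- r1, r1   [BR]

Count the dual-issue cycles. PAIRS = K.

t=0 i0:sll.ALU ; RAW r5
t=1 i1,i2:add.ALU;st.MEM ; 2-wide
t=2 i3,i4:beq.BR;ld.MEM ; 2-wide
t=3 i5:beq.BR ; no-port BR/BR
t=4 i6:bne.BR ; no-port BR/BR
t=5 i7,i8:beq.BR;xor.ALU ; 2-wide
t=6 i9:mul.MUL ; no-port MUL/BR
t=7 i10:beq.BR ; tail

PAIRS = 3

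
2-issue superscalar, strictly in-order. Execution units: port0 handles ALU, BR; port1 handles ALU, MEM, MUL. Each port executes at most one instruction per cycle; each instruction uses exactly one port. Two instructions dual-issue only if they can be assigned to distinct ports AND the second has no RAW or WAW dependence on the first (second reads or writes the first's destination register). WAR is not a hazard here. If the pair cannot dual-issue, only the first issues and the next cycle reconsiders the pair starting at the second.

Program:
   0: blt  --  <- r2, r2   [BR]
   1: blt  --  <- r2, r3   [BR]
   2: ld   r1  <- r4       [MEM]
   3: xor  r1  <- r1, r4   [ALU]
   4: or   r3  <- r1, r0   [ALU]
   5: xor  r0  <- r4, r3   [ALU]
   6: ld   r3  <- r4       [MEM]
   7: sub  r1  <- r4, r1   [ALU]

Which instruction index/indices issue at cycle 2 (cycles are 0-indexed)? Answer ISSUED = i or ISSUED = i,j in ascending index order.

ISSUED = 3

[0] i0  blt  -- no-port BR/BR
[1] i1+i2  blt ld  -- 2-wide
[2] i3  xor  -- RAW r1
[3] i4  or  -- RAW r3
[4] i5+i6  xor ld  -- 2-wide
[5] i7  sub  -- tail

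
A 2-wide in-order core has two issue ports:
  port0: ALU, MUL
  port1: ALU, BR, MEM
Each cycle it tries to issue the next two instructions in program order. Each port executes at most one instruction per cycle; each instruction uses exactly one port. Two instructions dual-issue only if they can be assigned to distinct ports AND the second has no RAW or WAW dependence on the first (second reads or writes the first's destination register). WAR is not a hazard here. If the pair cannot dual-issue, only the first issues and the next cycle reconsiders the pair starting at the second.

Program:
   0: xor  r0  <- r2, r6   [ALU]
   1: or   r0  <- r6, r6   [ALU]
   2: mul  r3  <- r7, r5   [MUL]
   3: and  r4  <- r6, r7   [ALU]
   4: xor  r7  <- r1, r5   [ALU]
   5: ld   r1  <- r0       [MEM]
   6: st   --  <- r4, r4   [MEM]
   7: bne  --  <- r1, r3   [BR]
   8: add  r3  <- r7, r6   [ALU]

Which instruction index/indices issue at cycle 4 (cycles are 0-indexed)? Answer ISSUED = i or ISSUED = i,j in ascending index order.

t=0 i0:xor.ALU ; WAW r0
t=1 i1&i2:or.ALU;mul.MUL ; pair
t=2 i3&i4:and.ALU;xor.ALU ; pair
t=3 i5:ld.MEM ; no-port MEM/MEM
t=4 i6:st.MEM ; no-port MEM/BR
t=5 i7&i8:bne.BR;add.ALU ; pair

ISSUED = 6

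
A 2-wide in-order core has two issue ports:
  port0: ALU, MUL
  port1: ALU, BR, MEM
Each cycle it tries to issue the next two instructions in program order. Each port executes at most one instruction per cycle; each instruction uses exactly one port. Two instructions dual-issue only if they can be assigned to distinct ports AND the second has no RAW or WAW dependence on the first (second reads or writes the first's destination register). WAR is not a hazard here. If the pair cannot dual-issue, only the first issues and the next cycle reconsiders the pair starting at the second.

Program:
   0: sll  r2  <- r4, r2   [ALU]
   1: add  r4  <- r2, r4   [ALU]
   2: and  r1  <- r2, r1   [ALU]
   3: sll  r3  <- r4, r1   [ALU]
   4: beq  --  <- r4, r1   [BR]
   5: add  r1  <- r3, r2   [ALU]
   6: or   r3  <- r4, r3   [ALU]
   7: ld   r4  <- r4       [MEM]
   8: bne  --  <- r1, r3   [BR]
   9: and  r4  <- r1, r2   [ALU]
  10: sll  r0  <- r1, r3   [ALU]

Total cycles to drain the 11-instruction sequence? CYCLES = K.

0. sll @i0  | RAW r2
1. add and @i1/i2  | dual
2. sll beq @i3/i4  | dual
3. add or @i5/i6  | dual
4. ld @i7  | no-port MEM/BR
5. bne and @i8/i9  | dual
6. sll @i10  | tail

CYCLES = 7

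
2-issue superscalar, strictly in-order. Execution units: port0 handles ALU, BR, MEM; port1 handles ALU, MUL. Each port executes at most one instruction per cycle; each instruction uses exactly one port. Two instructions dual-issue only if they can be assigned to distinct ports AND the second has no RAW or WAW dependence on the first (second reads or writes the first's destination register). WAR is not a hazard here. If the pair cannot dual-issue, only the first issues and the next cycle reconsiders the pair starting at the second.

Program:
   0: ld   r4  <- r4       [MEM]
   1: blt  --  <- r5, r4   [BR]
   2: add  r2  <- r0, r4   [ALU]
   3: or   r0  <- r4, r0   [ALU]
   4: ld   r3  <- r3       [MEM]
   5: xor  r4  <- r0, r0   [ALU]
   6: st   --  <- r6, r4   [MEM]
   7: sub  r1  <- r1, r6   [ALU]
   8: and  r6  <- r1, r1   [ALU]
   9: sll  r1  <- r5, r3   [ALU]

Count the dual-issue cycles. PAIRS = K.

0. ld.MEM @i0  | no-port MEM/BR
1. blt.BR add.ALU @i1,i2  | dual
2. or.ALU ld.MEM @i3,i4  | dual
3. xor.ALU @i5  | RAW r4
4. st.MEM sub.ALU @i6,i7  | dual
5. and.ALU sll.ALU @i8,i9  | dual

PAIRS = 4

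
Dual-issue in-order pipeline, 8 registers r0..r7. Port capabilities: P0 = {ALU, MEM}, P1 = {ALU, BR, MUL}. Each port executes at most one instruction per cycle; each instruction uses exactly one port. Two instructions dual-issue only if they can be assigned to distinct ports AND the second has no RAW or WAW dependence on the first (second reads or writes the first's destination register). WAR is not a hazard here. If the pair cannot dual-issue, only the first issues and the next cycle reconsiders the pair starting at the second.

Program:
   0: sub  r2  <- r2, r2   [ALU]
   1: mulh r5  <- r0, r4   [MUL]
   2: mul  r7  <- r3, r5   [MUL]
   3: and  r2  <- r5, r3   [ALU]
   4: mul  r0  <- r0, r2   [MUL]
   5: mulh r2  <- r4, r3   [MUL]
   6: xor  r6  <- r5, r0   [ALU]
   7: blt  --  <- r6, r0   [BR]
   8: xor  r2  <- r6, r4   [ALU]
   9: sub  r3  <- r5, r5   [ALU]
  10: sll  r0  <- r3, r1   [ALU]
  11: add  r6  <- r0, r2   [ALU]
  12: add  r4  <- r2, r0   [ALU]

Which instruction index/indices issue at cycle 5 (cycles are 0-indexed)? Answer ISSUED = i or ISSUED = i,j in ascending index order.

c0: i0&i1 sub/mulh  2-wide
c1: i2&i3 mul/and  2-wide
c2: i4 mul  no-port MUL/MUL
c3: i5&i6 mulh/xor  2-wide
c4: i7&i8 blt/xor  2-wide
c5: i9 sub  RAW r3
c6: i10 sll  RAW r0
c7: i11&i12 add/add  2-wide

ISSUED = 9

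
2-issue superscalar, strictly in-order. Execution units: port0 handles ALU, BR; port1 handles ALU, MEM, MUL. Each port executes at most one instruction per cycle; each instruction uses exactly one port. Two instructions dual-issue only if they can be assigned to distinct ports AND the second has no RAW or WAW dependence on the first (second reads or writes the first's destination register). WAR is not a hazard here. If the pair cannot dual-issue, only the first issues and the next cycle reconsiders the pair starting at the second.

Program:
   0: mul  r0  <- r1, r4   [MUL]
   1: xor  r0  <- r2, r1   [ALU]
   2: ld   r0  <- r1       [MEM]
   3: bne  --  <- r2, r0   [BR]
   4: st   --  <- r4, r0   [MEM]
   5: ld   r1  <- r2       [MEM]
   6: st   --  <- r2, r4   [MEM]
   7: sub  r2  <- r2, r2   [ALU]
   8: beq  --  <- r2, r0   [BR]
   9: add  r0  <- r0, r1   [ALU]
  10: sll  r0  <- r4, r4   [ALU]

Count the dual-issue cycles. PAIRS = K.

  cy0 -> i0 (mul.MUL) WAW r0
  cy1 -> i1 (xor.ALU) WAW r0
  cy2 -> i2 (ld.MEM) RAW r0
  cy3 -> i3/i4 (bne.BR;st.MEM) dual
  cy4 -> i5 (ld.MEM) no-port MEM/MEM
  cy5 -> i6/i7 (st.MEM;sub.ALU) dual
  cy6 -> i8/i9 (beq.BR;add.ALU) dual
  cy7 -> i10 (sll.ALU) tail

PAIRS = 3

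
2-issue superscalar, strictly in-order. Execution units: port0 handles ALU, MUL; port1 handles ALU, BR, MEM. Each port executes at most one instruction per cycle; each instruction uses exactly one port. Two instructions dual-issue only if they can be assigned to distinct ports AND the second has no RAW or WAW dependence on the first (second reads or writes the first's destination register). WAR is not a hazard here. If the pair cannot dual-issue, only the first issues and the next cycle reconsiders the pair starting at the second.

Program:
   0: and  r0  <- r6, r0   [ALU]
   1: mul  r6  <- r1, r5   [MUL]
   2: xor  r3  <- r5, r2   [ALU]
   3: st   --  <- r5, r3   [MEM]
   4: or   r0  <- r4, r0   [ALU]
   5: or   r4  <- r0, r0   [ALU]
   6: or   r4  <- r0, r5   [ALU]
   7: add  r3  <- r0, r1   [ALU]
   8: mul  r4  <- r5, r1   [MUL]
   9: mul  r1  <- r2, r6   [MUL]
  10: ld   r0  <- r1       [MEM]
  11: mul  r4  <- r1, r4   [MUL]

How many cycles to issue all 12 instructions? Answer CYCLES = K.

CYCLES = 8

t=0 i0,i1:and;mul ; dual
t=1 i2:xor ; RAW r3
t=2 i3,i4:st;or ; dual
t=3 i5:or ; WAW r4
t=4 i6,i7:or;add ; dual
t=5 i8:mul ; no-port MUL/MUL
t=6 i9:mul ; RAW r1
t=7 i10,i11:ld;mul ; dual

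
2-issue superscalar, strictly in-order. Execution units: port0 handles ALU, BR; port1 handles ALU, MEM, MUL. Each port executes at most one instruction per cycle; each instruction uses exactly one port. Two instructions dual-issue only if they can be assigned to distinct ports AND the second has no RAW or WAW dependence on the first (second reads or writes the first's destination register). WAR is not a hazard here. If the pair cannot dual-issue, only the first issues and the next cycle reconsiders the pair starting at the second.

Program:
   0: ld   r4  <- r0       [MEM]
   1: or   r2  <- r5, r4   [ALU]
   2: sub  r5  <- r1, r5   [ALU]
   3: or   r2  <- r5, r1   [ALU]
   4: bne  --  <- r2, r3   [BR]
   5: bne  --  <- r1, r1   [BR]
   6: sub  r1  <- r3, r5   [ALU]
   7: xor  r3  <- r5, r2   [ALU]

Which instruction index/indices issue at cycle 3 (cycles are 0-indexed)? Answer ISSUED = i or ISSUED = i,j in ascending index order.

[0] i0  ld.MEM  -- RAW r4
[1] i1&i2  or.ALU+sub.ALU  -- pair
[2] i3  or.ALU  -- RAW r2
[3] i4  bne.BR  -- no-port BR/BR
[4] i5&i6  bne.BR+sub.ALU  -- pair
[5] i7  xor.ALU  -- tail

ISSUED = 4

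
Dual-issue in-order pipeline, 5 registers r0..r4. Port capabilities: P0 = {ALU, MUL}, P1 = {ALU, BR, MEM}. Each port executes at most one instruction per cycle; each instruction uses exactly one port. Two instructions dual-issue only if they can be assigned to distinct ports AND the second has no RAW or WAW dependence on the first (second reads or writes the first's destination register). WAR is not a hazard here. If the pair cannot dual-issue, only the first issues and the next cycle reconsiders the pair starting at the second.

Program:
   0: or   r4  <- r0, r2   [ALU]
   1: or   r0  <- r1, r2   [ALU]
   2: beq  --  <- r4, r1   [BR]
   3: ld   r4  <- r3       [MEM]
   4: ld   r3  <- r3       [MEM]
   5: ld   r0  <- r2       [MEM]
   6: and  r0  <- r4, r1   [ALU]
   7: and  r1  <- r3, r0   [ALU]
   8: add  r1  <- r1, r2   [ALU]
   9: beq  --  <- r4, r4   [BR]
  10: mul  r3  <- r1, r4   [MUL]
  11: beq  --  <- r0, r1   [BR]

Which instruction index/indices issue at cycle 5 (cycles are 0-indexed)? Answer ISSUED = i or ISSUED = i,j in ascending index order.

ISSUED = 6

0. or.ALU or.ALU @i0+i1  | dual
1. beq.BR @i2  | no-port BR/MEM
2. ld.MEM @i3  | no-port MEM/MEM
3. ld.MEM @i4  | no-port MEM/MEM
4. ld.MEM @i5  | WAW r0
5. and.ALU @i6  | RAW r0
6. and.ALU @i7  | RAW+WAW r1
7. add.ALU beq.BR @i8+i9  | dual
8. mul.MUL beq.BR @i10+i11  | dual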